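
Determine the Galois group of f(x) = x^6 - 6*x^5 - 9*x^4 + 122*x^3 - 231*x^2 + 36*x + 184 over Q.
The polynomial f is an irreducible sextic over Q, so G = Gal(f/Q) is one of the 16 transitive subgroups 6T1, ..., 6T16 of S_6. The discriminant of f is 3136192620244992, which is not a perfect square, so G is not contained in A_6. The transitive groups of degree 6 not contained in A_6 are: C_6 (6T1, order 6), S_3 (6T2, order 6), D_6 (6T3, order 12), C_3 x S_3 (6T5, order 18), A_4 x C_2 (6T6, order 24), S_4 (6T8, order 24), S_3 x S_3 (6T9, order 36), S_4 x C_2 (6T11, order 48), (S_3 x S_3) : C_2 (6T13, order 72), PGL(2,5) (6T14, order 120), S_6 (6T16, order 720). By Dedekind's theorem, for a prime p not dividing disc(f) the degrees of the irreducible factors of f mod p form the cycle type of an element of G. Factoring f modulo the 79 such primes p <= 431 (skipping 2, 3, 7, 11, which divide the discriminant), each new pattern first appears at: mod 5: f = (x^6 + 4x^5 + x^4 + 2x^3 + 4x^2 + x + 4), pattern 6; mod 13: f = (x^3 + 10x^2 + 2x + 1)(x^3 + 10x^2 + 6x + 2), pattern 3+3; mod 19: f = (x^2 + 10x + 11)(x^2 + 11x + 2)(x^2 + 11x + 17), pattern 2+2+2; mod 23: f = (x)(x + 1)(x^2 + 19x + 22)(x^2 + 20x + 10), pattern 2+2+1+1; mod 97: f = (x + 6)(x + 52)(x + 68)(x + 71)(x + 89)(x + 96), pattern 1+1+1+1+1+1. No other pattern occurs in this range, so the set of observed cycle types is {6, 3+3, 2+2+2, 2+2+1+1, 1+1+1+1+1+1}. The candidates containing elements of all these cycle types are D_6 (6T3) of order 12, A_4 x C_2 (6T6) of order 24, S_3 x S_3 (6T9) of order 36, S_4 x C_2 (6T11) of order 48, (S_3 x S_3) : C_2 (6T13) of order 72, PGL(2,5) (6T14) of order 120, S_6 (6T16) of order 720; the others are excluded. The observed types are precisely the cycle types that occur in D_6 (6T3). Each of the other remaining candidates has further cycle types, and by the Chebotarev density theorem the matching factorization patterns would occur for a proportion of primes equal to their share of the group: A_4 x C_2 (6T6) additionally contains elements of type 2+1+1+1+1 (3 of its 24 elements, about 12% of primes); S_3 x S_3 (6T9) additionally contains elements of type 3+1+1+1 (4 of its 36 elements, about 11% of primes); S_4 x C_2 (6T11) additionally contains elements of type 4+2, 4+1+1, 2+1+1+1+1 (15 of its 48 elements, about 31% of primes); (S_3 x S_3) : C_2 (6T13) additionally contains elements of type 4+2, 3+2+1, 3+1+1+1, 2+1+1+1+1 (40 of its 72 elements, about 56% of primes); PGL(2,5) (6T14) additionally contains elements of type 5+1, 4+1+1 (54 of its 120 elements, about 45% of primes); S_6 (6T16) additionally contains elements of type 5+1, 4+2, 4+1+1, 3+2+1, 3+1+1+1, 2+1+1+1+1 (499 of its 720 elements, about 69% of primes). None of the 79 primes tested shows any such pattern (for each of these groups the chance of that is below 10^-4), which rules them out. Hence G = D_6 (6T3), of order 12.

D_6 (order 12)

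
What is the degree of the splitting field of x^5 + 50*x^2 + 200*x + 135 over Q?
20

The degree of the splitting field over Q equals the order of the Galois group, so first determine the group. The polynomial f is an irreducible quintic over Q, so G = Gal(f/Q) is a transitive subgroup of S_5: one of C_5 (5T1, order 5), D_5 (5T2, order 10), F_20 (5T3, order 20), A_5 (5T4, order 60) or S_5 (5T5, order 120). The discriminant of f is 14867345703125, which is not a perfect square, so G is not contained in A_5. The transitive groups of degree 5 not contained in A_5 are: F_20 (5T3, order 20), S_5 (5T5, order 120). By Dedekind's theorem, for a prime p not dividing disc(f) the degrees of the irreducible factors of f mod p form the cycle type of an element of G. Factoring f modulo the 18 such primes p <= 71 (skipping 5, 31, which divide the discriminant), each new pattern first appears at: mod 2: f = (x + 1)(x^4 + x^3 + x^2 + x + 1), pattern 4+1; mod 11: f = (x^5 + 6x^2 + 2x + 3), pattern 5; mod 19: f = (x + 14)(x^2 + 16)(x^2 + 5x + 9), pattern 2+2+1. No other pattern occurs in this range, so the set of observed cycle types is {4+1, 5, 2+2+1}. The candidates containing elements of all these cycle types are F_20 (5T3) of order 20, S_5 (5T5) of order 120; the others are excluded. The observed types are precisely the cycle types that occur in F_20 (5T3) (apart from the identity). Each of the other remaining candidates has further cycle types, and by the Chebotarev density theorem the matching factorization patterns would occur for a proportion of primes equal to their share of the group: S_5 (5T5) additionally contains elements of type 3+2, 3+1+1, 2+1+1+1 (50 of its 120 elements, about 42% of primes). None of the 18 primes tested shows any such pattern (for each of these groups the chance of that is below 10^-4), which rules them out. Hence G = F_20 (5T3), of order 20. The Galois group F_20 (5T3) has order 20, so the splitting field has degree 20 over Q.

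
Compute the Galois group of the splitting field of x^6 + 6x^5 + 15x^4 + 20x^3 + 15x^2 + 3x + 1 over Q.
The polynomial f is an irreducible sextic over Q, so G = Gal(f/Q) is one of the 16 transitive subgroups 6T1, ..., 6T16 of S_6. The discriminant of f is -9059283, which is not a perfect square, so G is not contained in A_6. The transitive groups of degree 6 not contained in A_6 are: C_6 (6T1, order 6), S_3 (6T2, order 6), D_6 (6T3, order 12), C_3 x S_3 (6T5, order 18), A_4 x C_2 (6T6, order 24), S_4 (6T8, order 24), S_3 x S_3 (6T9, order 36), S_4 x C_2 (6T11, order 48), (S_3 x S_3) : C_2 (6T13, order 72), PGL(2,5) (6T14, order 120), S_6 (6T16, order 720). By Dedekind's theorem, for a prime p not dividing disc(f) the degrees of the irreducible factors of f mod p form the cycle type of an element of G. Factoring f modulo the 28 such primes p <= 127 (skipping 3, 17, 43, which divide the discriminant), each new pattern first appears at: mod 2: f = (x^6 + x^4 + x^2 + x + 1), pattern 6; mod 7: f = (x + 2)(x^2 + 6x + 4)(x^3 + 5x^2 + x + 1), pattern 3+2+1; mod 11: f = (x^2 + 1)(x^4 + 6x^3 + 3x^2 + 3x + 1), pattern 4+2; mod 13: f = (x + 4)(x + 9)(x^2 + x + 3)(x^2 + 5x + 10), pattern 2+2+1+1; mod 61: f = (x + 41)(x + 52)(x + 58)(x + 60)(x^2 + 39x + 27), pattern 2+1+1+1+1; mod 97: f = (x + 49)(x + 86)(x + 88)(x^3 + 74x^2 + 11x + 1), pattern 3+1+1+1; mod 113: f = (x^2 + 51x + 9)(x^2 + 70x + 61)(x^2 + 111x + 7), pattern 2+2+2; mod 127: f = (x^3 + 42x^2 + 60x + 1)(x^3 + 91x^2 + 70x + 1), pattern 3+3. No other pattern occurs in this range, so the set of observed cycle types is {6, 3+2+1, 4+2, 2+2+1+1, 2+1+1+1+1, 3+1+1+1, 2+2+2, 3+3}. The candidates containing elements of all these cycle types are (S_3 x S_3) : C_2 (6T13) of order 72, S_6 (6T16) of order 720; the others are excluded. The observed types are precisely the cycle types that occur in (S_3 x S_3) : C_2 (6T13) (apart from the identity). Each of the other remaining candidates has further cycle types, and by the Chebotarev density theorem the matching factorization patterns would occur for a proportion of primes equal to their share of the group: S_6 (6T16) additionally contains elements of type 5+1, 4+1+1 (234 of its 720 elements, about 32% of primes). None of the 28 primes tested shows any such pattern (for each of these groups the chance of that is below 10^-4), which rules them out. Hence G = (S_3 x S_3) : C_2 (6T13), of order 72.

(S_3 x S_3) : C_2 (order 72)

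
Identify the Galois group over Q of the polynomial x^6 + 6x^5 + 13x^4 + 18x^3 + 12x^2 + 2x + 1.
The polynomial f is an irreducible sextic over Q, so G = Gal(f/Q) is one of the 16 transitive subgroups 6T1, ..., 6T16 of S_6. The discriminant of f is 95101504 = 9752^2, a perfect square, so G is contained in A_6. The transitive groups of degree 6 contained in A_6 are: A_4 (6T4, order 12), S_4 (6T7, order 24), (C_3 x C_3) : C_4 (6T10, order 36), PSL(2,5) (6T12, order 60), A_6 (6T15, order 360). By Dedekind's theorem, for a prime p not dividing disc(f) the degrees of the irreducible factors of f mod p form the cycle type of an element of G. Factoring f modulo the 79 such primes p <= 421 (skipping 2, 23, 53, which divide the discriminant), each new pattern first appears at: mod 3: f = (x^3 + x^2 + 2x + 1)(x^3 + 2x^2 + 1), pattern 3+3; mod 5: f = (x^2 + x + 2)(x^4 + x^2 + 2x + 3), pattern 4+2; mod 19: f = (x + 2)(x + 12)(x^2 + 5x + 18)(x^2 + 6x + 15), pattern 2+2+1+1; mod 223: f = (x + 18)(x + 50)(x + 71)(x + 142)(x + 185)(x + 209), pattern 1+1+1+1+1+1. No other pattern occurs in this range, so the set of observed cycle types is {3+3, 4+2, 2+2+1+1, 1+1+1+1+1+1}. The candidates containing elements of all these cycle types are S_4 (6T7) of order 24, (C_3 x C_3) : C_4 (6T10) of order 36, A_6 (6T15) of order 360; the others are excluded. The observed types are precisely the cycle types that occur in S_4 (6T7). Each of the other remaining candidates has further cycle types, and by the Chebotarev density theorem the matching factorization patterns would occur for a proportion of primes equal to their share of the group: (C_3 x C_3) : C_4 (6T10) additionally contains elements of type 3+1+1+1 (4 of its 36 elements, about 11% of primes); A_6 (6T15) additionally contains elements of type 5+1, 3+1+1+1 (184 of its 360 elements, about 51% of primes). None of the 79 primes tested shows any such pattern (for each of these groups the chance of that is below 10^-4), which rules them out. Hence G = S_4 (6T7), of order 24.

S_4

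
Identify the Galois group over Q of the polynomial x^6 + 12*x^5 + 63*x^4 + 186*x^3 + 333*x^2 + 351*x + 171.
6T1: C_6

The polynomial f is an irreducible sextic over Q, so G = Gal(f/Q) is one of the 16 transitive subgroups 6T1, ..., 6T16 of S_6. The discriminant of f is -129140163, which is not a perfect square, so G is not contained in A_6. The transitive groups of degree 6 not contained in A_6 are: C_6 (6T1, order 6), S_3 (6T2, order 6), D_6 (6T3, order 12), C_3 x S_3 (6T5, order 18), A_4 x C_2 (6T6, order 24), S_4 (6T8, order 24), S_3 x S_3 (6T9, order 36), S_4 x C_2 (6T11, order 48), (S_3 x S_3) : C_2 (6T13, order 72), PGL(2,5) (6T14, order 120), S_6 (6T16, order 720). By Dedekind's theorem, for a prime p not dividing disc(f) the degrees of the irreducible factors of f mod p form the cycle type of an element of G. Factoring f modulo the 37 such primes p <= 163 (skipping 3, which divides the discriminant), each new pattern first appears at: mod 2: f = (x^6 + x^4 + x^2 + x + 1), pattern 6; mod 7: f = (x^3 + 6x^2 + 6)(x^3 + 6x^2 + 6x + 4), pattern 3+3; mod 17: f = (x^2 + 12)(x^2 + x + 7)(x^2 + 11x + 16), pattern 2+2+2; mod 19: f = (x)(x + 1)(x + 7)(x + 10)(x + 15)(x + 17), pattern 1+1+1+1+1+1. No other pattern occurs in this range, so the set of observed cycle types is {6, 3+3, 2+2+2, 1+1+1+1+1+1}. The candidates containing elements of all these cycle types are C_6 (6T1) of order 6, D_6 (6T3) of order 12, C_3 x S_3 (6T5) of order 18, A_4 x C_2 (6T6) of order 24, S_3 x S_3 (6T9) of order 36, S_4 x C_2 (6T11) of order 48, (S_3 x S_3) : C_2 (6T13) of order 72, PGL(2,5) (6T14) of order 120, S_6 (6T16) of order 720; the others are excluded. The observed types are precisely the cycle types that occur in C_6 (6T1). Each of the other remaining candidates has further cycle types, and by the Chebotarev density theorem the matching factorization patterns would occur for a proportion of primes equal to their share of the group: D_6 (6T3) additionally contains elements of type 2+2+1+1 (3 of its 12 elements, about 25% of primes); C_3 x S_3 (6T5) additionally contains elements of type 3+1+1+1 (4 of its 18 elements, about 22% of primes); A_4 x C_2 (6T6) additionally contains elements of type 2+2+1+1, 2+1+1+1+1 (6 of its 24 elements, about 25% of primes); S_3 x S_3 (6T9) additionally contains elements of type 3+1+1+1, 2+2+1+1 (13 of its 36 elements, about 36% of primes); S_4 x C_2 (6T11) additionally contains elements of type 4+2, 4+1+1, 2+2+1+1, 2+1+1+1+1 (24 of its 48 elements, about 50% of primes); (S_3 x S_3) : C_2 (6T13) additionally contains elements of type 4+2, 3+2+1, 3+1+1+1, 2+2+1+1, 2+1+1+1+1 (49 of its 72 elements, about 68% of primes); PGL(2,5) (6T14) additionally contains elements of type 5+1, 4+1+1, 2+2+1+1 (69 of its 120 elements, about 58% of primes); S_6 (6T16) additionally contains elements of type 5+1, 4+2, 4+1+1, 3+2+1, 3+1+1+1, 2+2+1+1, 2+1+1+1+1 (544 of its 720 elements, about 76% of primes). None of the 37 primes tested shows any such pattern (for each of these groups the chance of that is below 10^-4), which rules them out. Hence G = C_6 (6T1), of order 6.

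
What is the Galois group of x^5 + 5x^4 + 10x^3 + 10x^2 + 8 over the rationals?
D_5, the dihedral group of order 10

The polynomial f is an irreducible quintic over Q, so G = Gal(f/Q) is a transitive subgroup of S_5: one of C_5 (5T1, order 5), D_5 (5T2, order 10), F_20 (5T3, order 20), A_5 (5T4, order 60) or S_5 (5T5, order 120). The discriminant of f is 64000000 = 8000^2, a perfect square, so G is contained in A_5. The transitive groups of degree 5 contained in A_5 are: C_5 (5T1, order 5), D_5 (5T2, order 10), A_5 (5T4, order 60). By Dedekind's theorem, for a prime p not dividing disc(f) the degrees of the irreducible factors of f mod p form the cycle type of an element of G. Factoring f modulo the 23 such primes p <= 97 (skipping 2, 5, which divide the discriminant), each new pattern first appears at: mod 3: f = (x + 1)(x^2 + 1)(x^2 + x + 2), pattern 2+2+1; mod 7: f = (x^5 + 5x^4 + 3x^3 + 3x^2 + 1), pattern 5. No other pattern occurs in this range, so the set of observed cycle types is {2+2+1, 5}. The candidates containing elements of all these cycle types are D_5 (5T2) of order 10, A_5 (5T4) of order 60; the others are excluded. The observed types are precisely the cycle types that occur in D_5 (5T2) (apart from the identity). Each of the other remaining candidates has further cycle types, and by the Chebotarev density theorem the matching factorization patterns would occur for a proportion of primes equal to their share of the group: A_5 (5T4) additionally contains elements of type 3+1+1 (20 of its 60 elements, about 33% of primes). None of the 23 primes tested shows any such pattern (for each of these groups the chance of that is below 10^-4), which rules them out. Hence G = D_5 (5T2), of order 10.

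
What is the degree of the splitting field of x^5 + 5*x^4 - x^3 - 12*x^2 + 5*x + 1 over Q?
The degree of the splitting field over Q equals the order of the Galois group, so first determine the group. The polynomial f is an irreducible quintic over Q, so G = Gal(f/Q) is a transitive subgroup of S_5: one of C_5 (5T1, order 5), D_5 (5T2, order 10), F_20 (5T3, order 20), A_5 (5T4, order 60) or S_5 (5T5, order 120). The discriminant of f is 7745089 = 2783^2, a perfect square, so G is contained in A_5. The transitive groups of degree 5 contained in A_5 are: C_5 (5T1, order 5), D_5 (5T2, order 10), A_5 (5T4, order 60). By Dedekind's theorem, for a prime p not dividing disc(f) the degrees of the irreducible factors of f mod p form the cycle type of an element of G. Factoring f modulo the 14 such primes p <= 53 (skipping 11, 23, which divide the discriminant), each new pattern first appears at: mod 2: f = (x^5 + x^4 + x^3 + x + 1), pattern 5; mod 43: f = (x + 9)(x + 11)(x + 12)(x + 28)(x + 31), pattern 1+1+1+1+1. No other pattern occurs in this range, so the set of observed cycle types is {5, 1+1+1+1+1}. The candidates containing elements of all these cycle types are C_5 (5T1) of order 5, D_5 (5T2) of order 10, A_5 (5T4) of order 60; the others are excluded. The observed types are precisely the cycle types that occur in C_5 (5T1). Each of the other remaining candidates has further cycle types, and by the Chebotarev density theorem the matching factorization patterns would occur for a proportion of primes equal to their share of the group: D_5 (5T2) additionally contains elements of type 2+2+1 (5 of its 10 elements, about 50% of primes); A_5 (5T4) additionally contains elements of type 3+1+1, 2+2+1 (35 of its 60 elements, about 58% of primes). None of the 14 primes tested shows any such pattern (for each of these groups the chance of that is below 10^-4), which rules them out. Hence G = C_5 (5T1), of order 5. The Galois group C_5 (5T1) has order 5, so the splitting field has degree 5 over Q.

5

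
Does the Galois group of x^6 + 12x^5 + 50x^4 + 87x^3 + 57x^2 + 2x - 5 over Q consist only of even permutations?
The polynomial is irreducible of degree 6 over Q. Its discriminant is 30991489 = 5567^2, a perfect square. A Galois group lies in the alternating group exactly when the discriminant is a square in Q, so the Galois group (PSL(2,5)) is contained in A_6.

Yes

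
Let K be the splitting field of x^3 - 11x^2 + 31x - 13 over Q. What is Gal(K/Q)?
The polynomial is an irreducible cubic over Q and its discriminant is 3136 = 56^2, a perfect square. For an irreducible cubic, a square discriminant forces the Galois group to be A_3, the cyclic group of order 3.

C_3 (also written C3)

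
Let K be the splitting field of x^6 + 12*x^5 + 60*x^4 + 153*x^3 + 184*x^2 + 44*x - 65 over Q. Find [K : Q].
The degree of the splitting field over Q equals the order of the Galois group, so first determine the group. The polynomial f is an irreducible sextic over Q, so G = Gal(f/Q) is one of the 16 transitive subgroups 6T1, ..., 6T16 of S_6. The discriminant of f is 83681861, which is not a perfect square, so G is not contained in A_6. The transitive groups of degree 6 not contained in A_6 are: C_6 (6T1, order 6), S_3 (6T2, order 6), D_6 (6T3, order 12), C_3 x S_3 (6T5, order 18), A_4 x C_2 (6T6, order 24), S_4 (6T8, order 24), S_3 x S_3 (6T9, order 36), S_4 x C_2 (6T11, order 48), (S_3 x S_3) : C_2 (6T13, order 72), PGL(2,5) (6T14, order 120), S_6 (6T16, order 720). By Dedekind's theorem, for a prime p not dividing disc(f) the degrees of the irreducible factors of f mod p form the cycle type of an element of G. Factoring f modulo the 4 such primes p <= 7, each new pattern first appears at: mod 2: f = (x^6 + x^3 + 1), pattern 6; mod 5: f = (x)(x^5 + 2x^4 + 3x^2 + 4x + 4), pattern 5+1; mod 7: f = (x^2 + 6x + 3)(x^4 + 6x^3 + 2x + 4), pattern 4+2. No other pattern occurs in this range, so the set of observed cycle types is {6, 5+1, 4+2}. Among the candidates above, the only group containing elements of all these cycle types is S_6 (6T16); every other candidate lacks at least one of them. Hence G = S_6 (6T16), of order 720. The Galois group S_6 (6T16) has order 720, so the splitting field has degree 720 over Q.

720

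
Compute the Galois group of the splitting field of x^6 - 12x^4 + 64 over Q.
A_4 x C_2 (also written A4xC2)

The polynomial f is an irreducible sextic over Q, so G = Gal(f/Q) is one of the 16 transitive subgroups 6T1, ..., 6T16 of S_6. The discriminant of f is -450868486864896, which is not a perfect square, so G is not contained in A_6. The transitive groups of degree 6 not contained in A_6 are: C_6 (6T1, order 6), S_3 (6T2, order 6), D_6 (6T3, order 12), C_3 x S_3 (6T5, order 18), A_4 x C_2 (6T6, order 24), S_4 (6T8, order 24), S_3 x S_3 (6T9, order 36), S_4 x C_2 (6T11, order 48), (S_3 x S_3) : C_2 (6T13, order 72), PGL(2,5) (6T14, order 120), S_6 (6T16, order 720). By Dedekind's theorem, for a prime p not dividing disc(f) the degrees of the irreducible factors of f mod p form the cycle type of an element of G. Factoring f modulo the 33 such primes p <= 149 (skipping 2, 3, which divide the discriminant), each new pattern first appears at: mod 5: f = (x^3 + 2x^2 + x + 4)(x^3 + 3x^2 + x + 1), pattern 3+3; mod 7: f = (x^6 + 2x^4 + 1), pattern 6; mod 17: f = (x + 4)(x + 13)(x^2 + 7)(x^2 + 14), pattern 2+2+1+1; mod 19: f = (x + 5)(x + 7)(x + 12)(x + 14)(x^2 + 5), pattern 2+1+1+1+1; mod 71: f = (x^2 + 3)(x^2 + 18)(x^2 + 38), pattern 2+2+2. No other pattern occurs in this range, so the set of observed cycle types is {3+3, 6, 2+2+1+1, 2+1+1+1+1, 2+2+2}. The candidates containing elements of all these cycle types are A_4 x C_2 (6T6) of order 24, S_4 x C_2 (6T11) of order 48, (S_3 x S_3) : C_2 (6T13) of order 72, S_6 (6T16) of order 720; the others are excluded. The observed types are precisely the cycle types that occur in A_4 x C_2 (6T6) (apart from the identity). Each of the other remaining candidates has further cycle types, and by the Chebotarev density theorem the matching factorization patterns would occur for a proportion of primes equal to their share of the group: S_4 x C_2 (6T11) additionally contains elements of type 4+2, 4+1+1 (12 of its 48 elements, about 25% of primes); (S_3 x S_3) : C_2 (6T13) additionally contains elements of type 4+2, 3+2+1, 3+1+1+1 (34 of its 72 elements, about 47% of primes); S_6 (6T16) additionally contains elements of type 5+1, 4+2, 4+1+1, 3+2+1, 3+1+1+1 (484 of its 720 elements, about 67% of primes). None of the 33 primes tested shows any such pattern (for each of these groups the chance of that is below 10^-4), which rules them out. Hence G = A_4 x C_2 (6T6), of order 24.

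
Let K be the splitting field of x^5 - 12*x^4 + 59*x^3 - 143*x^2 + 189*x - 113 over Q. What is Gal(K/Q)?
The polynomial f is an irreducible quintic over Q, so G = Gal(f/Q) is a transitive subgroup of S_5: one of C_5 (5T1, order 5), D_5 (5T2, order 10), F_20 (5T3, order 20), A_5 (5T4, order 60) or S_5 (5T5, order 120). The discriminant of f is 1161105625 = 34075^2, a perfect square, so G is contained in A_5. The transitive groups of degree 5 contained in A_5 are: C_5 (5T1, order 5), D_5 (5T2, order 10), A_5 (5T4, order 60). By Dedekind's theorem, for a prime p not dividing disc(f) the degrees of the irreducible factors of f mod p form the cycle type of an element of G. Factoring f modulo the 23 such primes p <= 101 (skipping 5, 29, 47, which divide the discriminant), each new pattern first appears at: mod 2: f = (x^5 + x^3 + x^2 + x + 1), pattern 5; mod 11: f = (x + 1)(x^2 + x + 1)(x^2 + 8x + 8), pattern 2+2+1; mod 83: f = (x + 16)(x + 32)(x + 37)(x + 73)(x + 79), pattern 1+1+1+1+1. No other pattern occurs in this range, so the set of observed cycle types is {5, 2+2+1, 1+1+1+1+1}. The candidates containing elements of all these cycle types are D_5 (5T2) of order 10, A_5 (5T4) of order 60; the others are excluded. The observed types are precisely the cycle types that occur in D_5 (5T2). Each of the other remaining candidates has further cycle types, and by the Chebotarev density theorem the matching factorization patterns would occur for a proportion of primes equal to their share of the group: A_5 (5T4) additionally contains elements of type 3+1+1 (20 of its 60 elements, about 33% of primes). None of the 23 primes tested shows any such pattern (for each of these groups the chance of that is below 10^-4), which rules them out. Hence G = D_5 (5T2), of order 10.

D_5 (also written D5)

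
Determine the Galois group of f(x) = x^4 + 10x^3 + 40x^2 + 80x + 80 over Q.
C_4

The polynomial is an irreducible quartic over Q and its discriminant is 512000, which is not a perfect square, so the Galois group is not contained in A_4. The resolvent cubic y^3 - 40*y^2 + 480*y - 1600 has exactly one rational root, so the Galois group is C_4 or D_4. The quartic becomes reducible over Q(sqrt(disc)), so the group is C_4.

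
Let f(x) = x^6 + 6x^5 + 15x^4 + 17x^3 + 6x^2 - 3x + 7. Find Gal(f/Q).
6T5: C_3 x S_3

The polynomial f is an irreducible sextic over Q, so G = Gal(f/Q) is one of the 16 transitive subgroups 6T1, ..., 6T16 of S_6. The discriminant of f is -1162261467, which is not a perfect square, so G is not contained in A_6. The transitive groups of degree 6 not contained in A_6 are: C_6 (6T1, order 6), S_3 (6T2, order 6), D_6 (6T3, order 12), C_3 x S_3 (6T5, order 18), A_4 x C_2 (6T6, order 24), S_4 (6T8, order 24), S_3 x S_3 (6T9, order 36), S_4 x C_2 (6T11, order 48), (S_3 x S_3) : C_2 (6T13, order 72), PGL(2,5) (6T14, order 120), S_6 (6T16, order 720). By Dedekind's theorem, for a prime p not dividing disc(f) the degrees of the irreducible factors of f mod p form the cycle type of an element of G. Factoring f modulo the 33 such primes p <= 139 (skipping 3, which divides the discriminant), each new pattern first appears at: mod 2: f = (x^6 + x^4 + x^3 + x + 1), pattern 6; mod 7: f = (x)(x + 4)(x + 6)(x^3 + 3x^2 + 3x + 6), pattern 3+1+1+1; mod 17: f = (x^2 + 14)(x^2 + 8x + 5)(x^2 + 15x + 12), pattern 2+2+2; mod 19: f = (x^3 + 3x^2 + 3x + 3)(x^3 + 3x^2 + 3x + 15), pattern 3+3; mod 73: f = (x + 28)(x + 36)(x + 50)(x + 51)(x + 62)(x + 71), pattern 1+1+1+1+1+1. No other pattern occurs in this range, so the set of observed cycle types is {6, 3+1+1+1, 2+2+2, 3+3, 1+1+1+1+1+1}. The candidates containing elements of all these cycle types are C_3 x S_3 (6T5) of order 18, S_3 x S_3 (6T9) of order 36, (S_3 x S_3) : C_2 (6T13) of order 72, S_6 (6T16) of order 720; the others are excluded. The observed types are precisely the cycle types that occur in C_3 x S_3 (6T5). Each of the other remaining candidates has further cycle types, and by the Chebotarev density theorem the matching factorization patterns would occur for a proportion of primes equal to their share of the group: S_3 x S_3 (6T9) additionally contains elements of type 2+2+1+1 (9 of its 36 elements, about 25% of primes); (S_3 x S_3) : C_2 (6T13) additionally contains elements of type 4+2, 3+2+1, 2+2+1+1, 2+1+1+1+1 (45 of its 72 elements, about 62% of primes); S_6 (6T16) additionally contains elements of type 5+1, 4+2, 4+1+1, 3+2+1, 2+2+1+1, 2+1+1+1+1 (504 of its 720 elements, about 70% of primes). None of the 33 primes tested shows any such pattern (for each of these groups the chance of that is below 10^-4), which rules them out. Hence G = C_3 x S_3 (6T5), of order 18.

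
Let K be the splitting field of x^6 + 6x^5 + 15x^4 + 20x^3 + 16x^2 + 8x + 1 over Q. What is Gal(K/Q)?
S_4 (order 24)

The polynomial f is an irreducible sextic over Q, so G = Gal(f/Q) is one of the 16 transitive subgroups 6T1, ..., 6T16 of S_6. The discriminant of f is 61504 = 248^2, a perfect square, so G is contained in A_6. The transitive groups of degree 6 contained in A_6 are: A_4 (6T4, order 12), S_4 (6T7, order 24), (C_3 x C_3) : C_4 (6T10, order 36), PSL(2,5) (6T12, order 60), A_6 (6T15, order 360). By Dedekind's theorem, for a prime p not dividing disc(f) the degrees of the irreducible factors of f mod p form the cycle type of an element of G. Factoring f modulo the 79 such primes p <= 419 (skipping 2, 31, which divide the discriminant), each new pattern first appears at: mod 3: f = (x^2 + 2x + 2)(x^4 + x^3 + 2x^2 + 2x + 2), pattern 4+2; mod 5: f = (x^3 + 2x^2 + 4x + 4)(x^3 + 4x^2 + 3x + 4), pattern 3+3; mod 11: f = (x + 4)(x + 9)(x^2 + 6x + 1)(x^2 + 9x + 4), pattern 2+2+1+1; mod 67: f = (x + 3)(x + 4)(x + 12)(x + 57)(x + 65)(x + 66), pattern 1+1+1+1+1+1. No other pattern occurs in this range, so the set of observed cycle types is {4+2, 3+3, 2+2+1+1, 1+1+1+1+1+1}. The candidates containing elements of all these cycle types are S_4 (6T7) of order 24, (C_3 x C_3) : C_4 (6T10) of order 36, A_6 (6T15) of order 360; the others are excluded. The observed types are precisely the cycle types that occur in S_4 (6T7). Each of the other remaining candidates has further cycle types, and by the Chebotarev density theorem the matching factorization patterns would occur for a proportion of primes equal to their share of the group: (C_3 x C_3) : C_4 (6T10) additionally contains elements of type 3+1+1+1 (4 of its 36 elements, about 11% of primes); A_6 (6T15) additionally contains elements of type 5+1, 3+1+1+1 (184 of its 360 elements, about 51% of primes). None of the 79 primes tested shows any such pattern (for each of these groups the chance of that is below 10^-4), which rules them out. Hence G = S_4 (6T7), of order 24.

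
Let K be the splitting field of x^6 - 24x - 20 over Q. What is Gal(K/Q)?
6T15: A_6

The polynomial f is an irreducible sextic over Q, so G = Gal(f/Q) is one of the 16 transitive subgroups 6T1, ..., 6T16 of S_6. The discriminant of f is 746496000000 = 864000^2, a perfect square, so G is contained in A_6. The transitive groups of degree 6 contained in A_6 are: A_4 (6T4, order 12), S_4 (6T7, order 24), (C_3 x C_3) : C_4 (6T10, order 36), PSL(2,5) (6T12, order 60), A_6 (6T15, order 360). By Dedekind's theorem, for a prime p not dividing disc(f) the degrees of the irreducible factors of f mod p form the cycle type of an element of G. Factoring f modulo the 6 such primes p <= 23 (skipping 2, 3, 5, which divide the discriminant), each new pattern first appears at: mod 7: f = (x + 4)(x^5 + 3x^4 + 2x^3 + 6x^2 + 4x + 2), pattern 5+1; mod 23: f = (x + 2)(x + 11)(x + 16)(x^3 + 17x^2 + 13x + 7), pattern 3+1+1+1. No other pattern occurs in this range, so the set of observed cycle types is {5+1, 3+1+1+1}. Among the candidates above, the only group containing elements of all these cycle types is A_6 (6T15) — each of A_4 (6T4), S_4 (6T7), (C_3 x C_3) : C_4 (6T10), PSL(2,5) (6T12) lacks at least one of them. Hence G = A_6 (6T15), of order 360.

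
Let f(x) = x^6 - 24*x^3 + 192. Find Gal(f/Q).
The polynomial f is an irreducible sextic over Q, so G = Gal(f/Q) is one of the 16 transitive subgroups 6T1, ..., 6T16 of S_6. The discriminant of f is -190210142896128, which is not a perfect square, so G is not contained in A_6. The transitive groups of degree 6 not contained in A_6 are: C_6 (6T1, order 6), S_3 (6T2, order 6), D_6 (6T3, order 12), C_3 x S_3 (6T5, order 18), A_4 x C_2 (6T6, order 24), S_4 (6T8, order 24), S_3 x S_3 (6T9, order 36), S_4 x C_2 (6T11, order 48), (S_3 x S_3) : C_2 (6T13, order 72), PGL(2,5) (6T14, order 120), S_6 (6T16, order 720). By Dedekind's theorem, for a prime p not dividing disc(f) the degrees of the irreducible factors of f mod p form the cycle type of an element of G. Factoring f modulo the 33 such primes p <= 149 (skipping 2, 3, which divide the discriminant), each new pattern first appears at: mod 5: f = (x^6 + x^3 + 2), pattern 6; mod 7: f = (x + 1)(x + 2)(x + 4)(x^3 + 3), pattern 3+1+1+1; mod 17: f = (x^2 + 2x + 11)(x^2 + 7x + 11)(x^2 + 8x + 11), pattern 2+2+2; mod 19: f = (x^3 + 4)(x^3 + 10), pattern 3+3; mod 73: f = (x + 26)(x + 42)(x + 44)(x + 58)(x + 60)(x + 62), pattern 1+1+1+1+1+1. No other pattern occurs in this range, so the set of observed cycle types is {6, 3+1+1+1, 2+2+2, 3+3, 1+1+1+1+1+1}. The candidates containing elements of all these cycle types are C_3 x S_3 (6T5) of order 18, S_3 x S_3 (6T9) of order 36, (S_3 x S_3) : C_2 (6T13) of order 72, S_6 (6T16) of order 720; the others are excluded. The observed types are precisely the cycle types that occur in C_3 x S_3 (6T5). Each of the other remaining candidates has further cycle types, and by the Chebotarev density theorem the matching factorization patterns would occur for a proportion of primes equal to their share of the group: S_3 x S_3 (6T9) additionally contains elements of type 2+2+1+1 (9 of its 36 elements, about 25% of primes); (S_3 x S_3) : C_2 (6T13) additionally contains elements of type 4+2, 3+2+1, 2+2+1+1, 2+1+1+1+1 (45 of its 72 elements, about 62% of primes); S_6 (6T16) additionally contains elements of type 5+1, 4+2, 4+1+1, 3+2+1, 2+2+1+1, 2+1+1+1+1 (504 of its 720 elements, about 70% of primes). None of the 33 primes tested shows any such pattern (for each of these groups the chance of that is below 10^-4), which rules them out. Hence G = C_3 x S_3 (6T5), of order 18.

C_3 x S_3 (also written G18)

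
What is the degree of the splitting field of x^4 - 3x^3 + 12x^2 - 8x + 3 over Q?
The degree of the splitting field over Q equals the order of the Galois group, so first determine the group. The polynomial is an irreducible quartic over Q and its discriminant is 166941, which is not a perfect square, so the Galois group is not contained in A_4. The resolvent cubic y^3 - 12*y^2 + 12*y + 53 is irreducible over Q. An irreducible resolvent with non-square discriminant gives S_4. The Galois group S_4 (4T5) has order 24, so the splitting field has degree 24 over Q.

24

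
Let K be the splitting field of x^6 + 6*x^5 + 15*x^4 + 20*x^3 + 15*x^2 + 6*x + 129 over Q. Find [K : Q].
The degree of the splitting field over Q equals the order of the Galois group, so first determine the group. The polynomial f is an irreducible sextic over Q, so G = Gal(f/Q) is one of the 16 transitive subgroups 6T1, ..., 6T16 of S_6. The discriminant of f is -1603087953297408, which is not a perfect square, so G is not contained in A_6. The transitive groups of degree 6 not contained in A_6 are: C_6 (6T1, order 6), S_3 (6T2, order 6), D_6 (6T3, order 12), C_3 x S_3 (6T5, order 18), A_4 x C_2 (6T6, order 24), S_4 (6T8, order 24), S_3 x S_3 (6T9, order 36), S_4 x C_2 (6T11, order 48), (S_3 x S_3) : C_2 (6T13, order 72), PGL(2,5) (6T14, order 120), S_6 (6T16, order 720). By Dedekind's theorem, for a prime p not dividing disc(f) the degrees of the irreducible factors of f mod p form the cycle type of an element of G. Factoring f modulo the 79 such primes p <= 419 (skipping 2, 3, which divide the discriminant), each new pattern first appears at: mod 5: f = (x^2 + x + 2)(x^2 + 2x + 3)(x^2 + 3x + 4), pattern 2+2+2; mod 7: f = (x^6 + 6x^5 + x^4 + 6x^3 + x^2 + 6x + 3), pattern 6; mod 11: f = (x + 5)(x + 8)(x^2 + 6x + 10)(x^2 + 9x + 2), pattern 2+2+1+1; mod 19: f = (x^3 + 3x^2 + 3x + 10)(x^3 + 3x^2 + 3x + 11), pattern 3+3; mod 43: f = (x)(x + 2)(x + 7)(x + 8)(x + 37)(x + 38), pattern 1+1+1+1+1+1. No other pattern occurs in this range, so the set of observed cycle types is {2+2+2, 6, 2+2+1+1, 3+3, 1+1+1+1+1+1}. The candidates containing elements of all these cycle types are D_6 (6T3) of order 12, A_4 x C_2 (6T6) of order 24, S_3 x S_3 (6T9) of order 36, S_4 x C_2 (6T11) of order 48, (S_3 x S_3) : C_2 (6T13) of order 72, PGL(2,5) (6T14) of order 120, S_6 (6T16) of order 720; the others are excluded. The observed types are precisely the cycle types that occur in D_6 (6T3). Each of the other remaining candidates has further cycle types, and by the Chebotarev density theorem the matching factorization patterns would occur for a proportion of primes equal to their share of the group: A_4 x C_2 (6T6) additionally contains elements of type 2+1+1+1+1 (3 of its 24 elements, about 12% of primes); S_3 x S_3 (6T9) additionally contains elements of type 3+1+1+1 (4 of its 36 elements, about 11% of primes); S_4 x C_2 (6T11) additionally contains elements of type 4+2, 4+1+1, 2+1+1+1+1 (15 of its 48 elements, about 31% of primes); (S_3 x S_3) : C_2 (6T13) additionally contains elements of type 4+2, 3+2+1, 3+1+1+1, 2+1+1+1+1 (40 of its 72 elements, about 56% of primes); PGL(2,5) (6T14) additionally contains elements of type 5+1, 4+1+1 (54 of its 120 elements, about 45% of primes); S_6 (6T16) additionally contains elements of type 5+1, 4+2, 4+1+1, 3+2+1, 3+1+1+1, 2+1+1+1+1 (499 of its 720 elements, about 69% of primes). None of the 79 primes tested shows any such pattern (for each of these groups the chance of that is below 10^-4), which rules them out. Hence G = D_6 (6T3), of order 12. The Galois group D_6 (6T3) has order 12, so the splitting field has degree 12 over Q.

12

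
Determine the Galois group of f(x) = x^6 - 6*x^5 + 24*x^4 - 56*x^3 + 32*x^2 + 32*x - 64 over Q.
S_4

The polynomial f is an irreducible sextic over Q, so G = Gal(f/Q) is one of the 16 transitive subgroups 6T1, ..., 6T16 of S_6. The discriminant of f is 870211913777152, which is not a perfect square, so G is not contained in A_6. The transitive groups of degree 6 not contained in A_6 are: C_6 (6T1, order 6), S_3 (6T2, order 6), D_6 (6T3, order 12), C_3 x S_3 (6T5, order 18), A_4 x C_2 (6T6, order 24), S_4 (6T8, order 24), S_3 x S_3 (6T9, order 36), S_4 x C_2 (6T11, order 48), (S_3 x S_3) : C_2 (6T13, order 72), PGL(2,5) (6T14, order 120), S_6 (6T16, order 720). By Dedekind's theorem, for a prime p not dividing disc(f) the degrees of the irreducible factors of f mod p form the cycle type of an element of G. Factoring f modulo the 22 such primes p <= 89 (skipping 2, 37, which divide the discriminant), each new pattern first appears at: mod 3: f = (x^3 + x^2 + 2)(x^3 + 2x^2 + x + 1), pattern 3+3; mod 5: f = (x^2 + 2)(x^2 + x + 1)(x^2 + 3x + 3), pattern 2+2+2; mod 17: f = (x + 2)(x + 13)(x^4 + 13x^3 + 7x^2 + 11x + 8), pattern 4+1+1; mod 67: f = (x + 8)(x + 57)(x^2 + 65x + 26)(x^2 + 65x + 66), pattern 2+2+1+1. No other pattern occurs in this range, so the set of observed cycle types is {3+3, 2+2+2, 4+1+1, 2+2+1+1}. The candidates containing elements of all these cycle types are S_4 (6T8) of order 24, S_4 x C_2 (6T11) of order 48, PGL(2,5) (6T14) of order 120, S_6 (6T16) of order 720; the others are excluded. The observed types are precisely the cycle types that occur in S_4 (6T8) (apart from the identity). Each of the other remaining candidates has further cycle types, and by the Chebotarev density theorem the matching factorization patterns would occur for a proportion of primes equal to their share of the group: S_4 x C_2 (6T11) additionally contains elements of type 6, 4+2, 2+1+1+1+1 (17 of its 48 elements, about 35% of primes); PGL(2,5) (6T14) additionally contains elements of type 6, 5+1 (44 of its 120 elements, about 37% of primes); S_6 (6T16) additionally contains elements of type 6, 5+1, 4+2, 3+2+1, 3+1+1+1, 2+1+1+1+1 (529 of its 720 elements, about 73% of primes). None of the 22 primes tested shows any such pattern (for each of these groups the chance of that is below 10^-4), which rules them out. Hence G = S_4 (6T8), of order 24.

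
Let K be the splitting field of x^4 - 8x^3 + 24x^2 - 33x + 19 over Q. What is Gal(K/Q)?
S_4 (also written S4)

The polynomial is an irreducible quartic over Q and its discriminant is 229, which is not a perfect square, so the Galois group is not contained in A_4. The resolvent cubic y^3 - 24*y^2 + 188*y - 481 is irreducible over Q. An irreducible resolvent with non-square discriminant gives S_4.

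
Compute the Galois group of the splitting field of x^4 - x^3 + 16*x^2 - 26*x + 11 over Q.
The polynomial is an irreducible quartic over Q and its discriminant is 465125, which is not a perfect square, so the Galois group is not contained in A_4. The resolvent cubic y^3 - 16*y^2 - 18*y + 17 has exactly one rational root, so the Galois group is C_4 or D_4. The quartic becomes reducible over Q(sqrt(disc)), so the group is C_4.

C_4 (also written C4)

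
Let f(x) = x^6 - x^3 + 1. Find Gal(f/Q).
6T1: C_6

The polynomial f is an irreducible sextic over Q, so G = Gal(f/Q) is one of the 16 transitive subgroups 6T1, ..., 6T16 of S_6. The discriminant of f is -19683, which is not a perfect square, so G is not contained in A_6. The transitive groups of degree 6 not contained in A_6 are: C_6 (6T1, order 6), S_3 (6T2, order 6), D_6 (6T3, order 12), C_3 x S_3 (6T5, order 18), A_4 x C_2 (6T6, order 24), S_4 (6T8, order 24), S_3 x S_3 (6T9, order 36), S_4 x C_2 (6T11, order 48), (S_3 x S_3) : C_2 (6T13, order 72), PGL(2,5) (6T14, order 120), S_6 (6T16, order 720). By Dedekind's theorem, for a prime p not dividing disc(f) the degrees of the irreducible factors of f mod p form the cycle type of an element of G. Factoring f modulo the 37 such primes p <= 163 (skipping 3, which divides the discriminant), each new pattern first appears at: mod 2: f = (x^6 + x^3 + 1), pattern 6; mod 7: f = (x^3 + 2)(x^3 + 4), pattern 3+3; mod 17: f = (x^2 + 7x + 1)(x^2 + 13x + 1)(x^2 + 14x + 1), pattern 2+2+2; mod 19: f = (x + 4)(x + 5)(x + 6)(x + 9)(x + 16)(x + 17), pattern 1+1+1+1+1+1. No other pattern occurs in this range, so the set of observed cycle types is {6, 3+3, 2+2+2, 1+1+1+1+1+1}. The candidates containing elements of all these cycle types are C_6 (6T1) of order 6, D_6 (6T3) of order 12, C_3 x S_3 (6T5) of order 18, A_4 x C_2 (6T6) of order 24, S_3 x S_3 (6T9) of order 36, S_4 x C_2 (6T11) of order 48, (S_3 x S_3) : C_2 (6T13) of order 72, PGL(2,5) (6T14) of order 120, S_6 (6T16) of order 720; the others are excluded. The observed types are precisely the cycle types that occur in C_6 (6T1). Each of the other remaining candidates has further cycle types, and by the Chebotarev density theorem the matching factorization patterns would occur for a proportion of primes equal to their share of the group: D_6 (6T3) additionally contains elements of type 2+2+1+1 (3 of its 12 elements, about 25% of primes); C_3 x S_3 (6T5) additionally contains elements of type 3+1+1+1 (4 of its 18 elements, about 22% of primes); A_4 x C_2 (6T6) additionally contains elements of type 2+2+1+1, 2+1+1+1+1 (6 of its 24 elements, about 25% of primes); S_3 x S_3 (6T9) additionally contains elements of type 3+1+1+1, 2+2+1+1 (13 of its 36 elements, about 36% of primes); S_4 x C_2 (6T11) additionally contains elements of type 4+2, 4+1+1, 2+2+1+1, 2+1+1+1+1 (24 of its 48 elements, about 50% of primes); (S_3 x S_3) : C_2 (6T13) additionally contains elements of type 4+2, 3+2+1, 3+1+1+1, 2+2+1+1, 2+1+1+1+1 (49 of its 72 elements, about 68% of primes); PGL(2,5) (6T14) additionally contains elements of type 5+1, 4+1+1, 2+2+1+1 (69 of its 120 elements, about 58% of primes); S_6 (6T16) additionally contains elements of type 5+1, 4+2, 4+1+1, 3+2+1, 3+1+1+1, 2+2+1+1, 2+1+1+1+1 (544 of its 720 elements, about 76% of primes). None of the 37 primes tested shows any such pattern (for each of these groups the chance of that is below 10^-4), which rules them out. Hence G = C_6 (6T1), of order 6.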